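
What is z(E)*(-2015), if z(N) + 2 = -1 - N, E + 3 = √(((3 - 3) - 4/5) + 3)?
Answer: 403*√55 ≈ 2988.7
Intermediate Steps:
E = -3 + √55/5 (E = -3 + √(((3 - 3) - 4/5) + 3) = -3 + √((0 - 4*⅕) + 3) = -3 + √((0 - ⅘) + 3) = -3 + √(-⅘ + 3) = -3 + √(11/5) = -3 + √55/5 ≈ -1.5168)
z(N) = -3 - N (z(N) = -2 + (-1 - N) = -3 - N)
z(E)*(-2015) = (-3 - (-3 + √55/5))*(-2015) = (-3 + (3 - √55/5))*(-2015) = -√55/5*(-2015) = 403*√55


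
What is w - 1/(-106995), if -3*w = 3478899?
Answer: -124074932834/106995 ≈ -1.1596e+6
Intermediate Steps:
w = -1159633 (w = -⅓*3478899 = -1159633)
w - 1/(-106995) = -1159633 - 1/(-106995) = -1159633 - 1*(-1/106995) = -1159633 + 1/106995 = -124074932834/106995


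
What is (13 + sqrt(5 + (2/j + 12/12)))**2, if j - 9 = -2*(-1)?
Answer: 1927/11 + 52*sqrt(187)/11 ≈ 239.83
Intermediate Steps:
j = 11 (j = 9 - 2*(-1) = 9 + 2 = 11)
(13 + sqrt(5 + (2/j + 12/12)))**2 = (13 + sqrt(5 + (2/11 + 12/12)))**2 = (13 + sqrt(5 + (2*(1/11) + 12*(1/12))))**2 = (13 + sqrt(5 + (2/11 + 1)))**2 = (13 + sqrt(5 + 13/11))**2 = (13 + sqrt(68/11))**2 = (13 + 2*sqrt(187)/11)**2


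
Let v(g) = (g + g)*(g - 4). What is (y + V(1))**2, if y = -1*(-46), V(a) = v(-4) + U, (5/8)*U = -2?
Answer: 285156/25 ≈ 11406.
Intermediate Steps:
U = -16/5 (U = (8/5)*(-2) = -16/5 ≈ -3.2000)
v(g) = 2*g*(-4 + g) (v(g) = (2*g)*(-4 + g) = 2*g*(-4 + g))
V(a) = 304/5 (V(a) = 2*(-4)*(-4 - 4) - 16/5 = 2*(-4)*(-8) - 16/5 = 64 - 16/5 = 304/5)
y = 46
(y + V(1))**2 = (46 + 304/5)**2 = (534/5)**2 = 285156/25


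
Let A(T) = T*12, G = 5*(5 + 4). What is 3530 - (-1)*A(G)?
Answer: 4070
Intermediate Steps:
G = 45 (G = 5*9 = 45)
A(T) = 12*T
3530 - (-1)*A(G) = 3530 - (-1)*12*45 = 3530 - (-1)*540 = 3530 - 1*(-540) = 3530 + 540 = 4070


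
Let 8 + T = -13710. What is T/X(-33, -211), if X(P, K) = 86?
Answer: -6859/43 ≈ -159.51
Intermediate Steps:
T = -13718 (T = -8 - 13710 = -13718)
T/X(-33, -211) = -13718/86 = -13718*1/86 = -6859/43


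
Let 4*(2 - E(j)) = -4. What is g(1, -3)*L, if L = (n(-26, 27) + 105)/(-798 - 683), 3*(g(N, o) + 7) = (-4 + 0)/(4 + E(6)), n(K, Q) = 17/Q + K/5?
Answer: 2047258/4198635 ≈ 0.48760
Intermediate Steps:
n(K, Q) = 17/Q + K/5 (n(K, Q) = 17/Q + K*(⅕) = 17/Q + K/5)
E(j) = 3 (E(j) = 2 - ¼*(-4) = 2 + 1 = 3)
g(N, o) = -151/21 (g(N, o) = -7 + ((-4 + 0)/(4 + 3))/3 = -7 + (-4/7)/3 = -7 + (-4*⅐)/3 = -7 + (⅓)*(-4/7) = -7 - 4/21 = -151/21)
L = -13558/199935 (L = ((17/27 + (⅕)*(-26)) + 105)/(-798 - 683) = ((17*(1/27) - 26/5) + 105)/(-1481) = ((17/27 - 26/5) + 105)*(-1/1481) = (-617/135 + 105)*(-1/1481) = (13558/135)*(-1/1481) = -13558/199935 ≈ -0.067812)
g(1, -3)*L = -151/21*(-13558/199935) = 2047258/4198635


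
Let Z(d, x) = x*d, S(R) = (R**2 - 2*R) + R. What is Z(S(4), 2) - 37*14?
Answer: -494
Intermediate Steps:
S(R) = R**2 - R
Z(d, x) = d*x
Z(S(4), 2) - 37*14 = (4*(-1 + 4))*2 - 37*14 = (4*3)*2 - 518 = 12*2 - 518 = 24 - 518 = -494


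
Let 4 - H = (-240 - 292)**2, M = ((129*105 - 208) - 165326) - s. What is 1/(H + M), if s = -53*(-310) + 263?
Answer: -1/451702 ≈ -2.2138e-6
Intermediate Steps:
s = 16693 (s = 16430 + 263 = 16693)
M = -168682 (M = ((129*105 - 208) - 165326) - 1*16693 = ((13545 - 208) - 165326) - 16693 = (13337 - 165326) - 16693 = -151989 - 16693 = -168682)
H = -283020 (H = 4 - (-240 - 292)**2 = 4 - 1*(-532)**2 = 4 - 1*283024 = 4 - 283024 = -283020)
1/(H + M) = 1/(-283020 - 168682) = 1/(-451702) = -1/451702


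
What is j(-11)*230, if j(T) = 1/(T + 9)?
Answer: -115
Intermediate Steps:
j(T) = 1/(9 + T)
j(-11)*230 = 230/(9 - 11) = 230/(-2) = -1/2*230 = -115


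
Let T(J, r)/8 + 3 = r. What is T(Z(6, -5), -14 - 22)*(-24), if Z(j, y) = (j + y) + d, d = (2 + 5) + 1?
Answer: 7488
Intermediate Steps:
d = 8 (d = 7 + 1 = 8)
Z(j, y) = 8 + j + y (Z(j, y) = (j + y) + 8 = 8 + j + y)
T(J, r) = -24 + 8*r
T(Z(6, -5), -14 - 22)*(-24) = (-24 + 8*(-14 - 22))*(-24) = (-24 + 8*(-36))*(-24) = (-24 - 288)*(-24) = -312*(-24) = 7488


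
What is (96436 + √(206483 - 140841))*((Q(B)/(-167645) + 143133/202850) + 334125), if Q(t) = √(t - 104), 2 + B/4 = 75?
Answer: (96436 + √65642)*(2272508423912607 - 81140*√47)/6801357650 ≈ 3.2307e+10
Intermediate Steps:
B = 292 (B = -8 + 4*75 = -8 + 300 = 292)
Q(t) = √(-104 + t)
(96436 + √(206483 - 140841))*((Q(B)/(-167645) + 143133/202850) + 334125) = (96436 + √(206483 - 140841))*((√(-104 + 292)/(-167645) + 143133/202850) + 334125) = (96436 + √65642)*((√188*(-1/167645) + 143133*(1/202850)) + 334125) = (96436 + √65642)*(((2*√47)*(-1/167645) + 143133/202850) + 334125) = (96436 + √65642)*((-2*√47/167645 + 143133/202850) + 334125) = (96436 + √65642)*((143133/202850 - 2*√47/167645) + 334125) = (96436 + √65642)*(67777399383/202850 - 2*√47/167645)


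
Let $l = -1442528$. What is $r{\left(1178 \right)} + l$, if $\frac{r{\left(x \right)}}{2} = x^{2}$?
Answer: $1332840$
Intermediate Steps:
$r{\left(x \right)} = 2 x^{2}$
$r{\left(1178 \right)} + l = 2 \cdot 1178^{2} - 1442528 = 2 \cdot 1387684 - 1442528 = 2775368 - 1442528 = 1332840$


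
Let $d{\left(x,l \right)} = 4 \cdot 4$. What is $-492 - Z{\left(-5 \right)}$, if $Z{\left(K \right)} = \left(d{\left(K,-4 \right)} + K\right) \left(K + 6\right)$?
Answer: $-503$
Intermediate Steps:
$d{\left(x,l \right)} = 16$
$Z{\left(K \right)} = \left(6 + K\right) \left(16 + K\right)$ ($Z{\left(K \right)} = \left(16 + K\right) \left(K + 6\right) = \left(16 + K\right) \left(6 + K\right) = \left(6 + K\right) \left(16 + K\right)$)
$-492 - Z{\left(-5 \right)} = -492 - \left(96 + \left(-5\right)^{2} + 22 \left(-5\right)\right) = -492 - \left(96 + 25 - 110\right) = -492 - 11 = -503$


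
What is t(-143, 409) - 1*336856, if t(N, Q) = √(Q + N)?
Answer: -336856 + √266 ≈ -3.3684e+5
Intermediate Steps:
t(N, Q) = √(N + Q)
t(-143, 409) - 1*336856 = √(-143 + 409) - 1*336856 = √266 - 336856 = -336856 + √266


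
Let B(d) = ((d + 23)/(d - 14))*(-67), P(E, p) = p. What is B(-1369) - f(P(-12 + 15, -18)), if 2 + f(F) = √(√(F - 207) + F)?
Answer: -87416/1383 - √(-18 + 15*I) ≈ -64.855 - 4.5514*I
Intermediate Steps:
B(d) = -67*(23 + d)/(-14 + d) (B(d) = ((23 + d)/(-14 + d))*(-67) = -67*(23 + d)/(-14 + d))
f(F) = -2 + √(F + √(-207 + F)) (f(F) = -2 + √(√(F - 207) + F) = -2 + √(√(-207 + F) + F) = -2 + √(F + √(-207 + F)))
B(-1369) - f(P(-12 + 15, -18)) = 67*(-23 - 1*(-1369))/(-14 - 1369) - (-2 + √(-18 + √(-207 - 18))) = 67*(-23 + 1369)/(-1383) - (-2 + √(-18 + √(-225))) = 67*(-1/1383)*1346 - (-2 + √(-18 + 15*I)) = -90182/1383 + (2 - √(-18 + 15*I)) = -87416/1383 - √(-18 + 15*I)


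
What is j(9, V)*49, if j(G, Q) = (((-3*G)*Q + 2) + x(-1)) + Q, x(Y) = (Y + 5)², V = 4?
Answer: -4214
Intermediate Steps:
x(Y) = (5 + Y)²
j(G, Q) = 18 + Q - 3*G*Q (j(G, Q) = (((-3*G)*Q + 2) + (5 - 1)²) + Q = ((-3*G*Q + 2) + 4²) + Q = ((2 - 3*G*Q) + 16) + Q = (18 - 3*G*Q) + Q = 18 + Q - 3*G*Q)
j(9, V)*49 = (18 + 4 - 3*9*4)*49 = (18 + 4 - 108)*49 = -86*49 = -4214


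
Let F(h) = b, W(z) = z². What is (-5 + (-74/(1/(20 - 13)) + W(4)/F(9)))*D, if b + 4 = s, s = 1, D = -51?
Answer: 26945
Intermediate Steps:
b = -3 (b = -4 + 1 = -3)
F(h) = -3
(-5 + (-74/(1/(20 - 13)) + W(4)/F(9)))*D = (-5 + (-74/(1/(20 - 13)) + 4²/(-3)))*(-51) = (-5 + (-74/(1/7) + 16*(-⅓)))*(-51) = (-5 + (-74/⅐ - 16/3))*(-51) = (-5 + (-74*7 - 16/3))*(-51) = (-5 + (-518 - 16/3))*(-51) = (-5 - 1570/3)*(-51) = -1585/3*(-51) = 26945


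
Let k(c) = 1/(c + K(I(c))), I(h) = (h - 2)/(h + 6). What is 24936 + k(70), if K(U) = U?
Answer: 33588811/1347 ≈ 24936.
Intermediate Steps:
I(h) = (-2 + h)/(6 + h)
k(c) = 1/(c + (-2 + c)/(6 + c))
24936 + k(70) = 24936 + (6 + 70)/(-2 + 70 + 70*(6 + 70)) = 24936 + 76/(-2 + 70 + 70*76) = 24936 + 76/(-2 + 70 + 5320) = 24936 + 76/5388 = 24936 + (1/5388)*76 = 24936 + 19/1347 = 33588811/1347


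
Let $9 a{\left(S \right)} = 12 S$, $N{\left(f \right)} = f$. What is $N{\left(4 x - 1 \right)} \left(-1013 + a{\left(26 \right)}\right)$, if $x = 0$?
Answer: $\frac{2935}{3} \approx 978.33$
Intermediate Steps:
$a{\left(S \right)} = \frac{4 S}{3}$ ($a{\left(S \right)} = \frac{12 S}{9} = \frac{4 S}{3}$)
$N{\left(4 x - 1 \right)} \left(-1013 + a{\left(26 \right)}\right) = \left(4 \cdot 0 - 1\right) \left(-1013 + \frac{4}{3} \cdot 26\right) = \left(0 - 1\right) \left(-1013 + \frac{104}{3}\right) = \left(-1\right) \left(- \frac{2935}{3}\right) = \frac{2935}{3}$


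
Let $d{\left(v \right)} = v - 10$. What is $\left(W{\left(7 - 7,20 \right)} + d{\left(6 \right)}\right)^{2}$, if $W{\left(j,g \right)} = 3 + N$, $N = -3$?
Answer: $16$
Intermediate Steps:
$d{\left(v \right)} = -10 + v$ ($d{\left(v \right)} = v - 10 = -10 + v$)
$W{\left(j,g \right)} = 0$ ($W{\left(j,g \right)} = 3 - 3 = 0$)
$\left(W{\left(7 - 7,20 \right)} + d{\left(6 \right)}\right)^{2} = \left(0 + \left(-10 + 6\right)\right)^{2} = \left(0 - 4\right)^{2} = \left(-4\right)^{2} = 16$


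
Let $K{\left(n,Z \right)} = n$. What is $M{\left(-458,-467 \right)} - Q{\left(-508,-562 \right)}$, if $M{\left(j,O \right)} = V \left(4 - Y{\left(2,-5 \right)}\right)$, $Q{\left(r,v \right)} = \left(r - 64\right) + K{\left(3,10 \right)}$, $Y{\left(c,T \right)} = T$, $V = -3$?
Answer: $542$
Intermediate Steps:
$Q{\left(r,v \right)} = -61 + r$ ($Q{\left(r,v \right)} = \left(r - 64\right) + 3 = \left(-64 + r\right) + 3 = -61 + r$)
$M{\left(j,O \right)} = -27$ ($M{\left(j,O \right)} = - 3 \left(4 - -5\right) = - 3 \left(4 + 5\right) = \left(-3\right) 9 = -27$)
$M{\left(-458,-467 \right)} - Q{\left(-508,-562 \right)} = -27 - \left(-61 - 508\right) = -27 - -569 = -27 + 569 = 542$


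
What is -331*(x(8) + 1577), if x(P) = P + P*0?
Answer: -524635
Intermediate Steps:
x(P) = P (x(P) = P + 0 = P)
-331*(x(8) + 1577) = -331*(8 + 1577) = -331*1585 = -524635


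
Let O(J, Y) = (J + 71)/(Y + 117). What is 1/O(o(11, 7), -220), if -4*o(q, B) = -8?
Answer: -103/73 ≈ -1.4110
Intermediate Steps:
o(q, B) = 2 (o(q, B) = -¼*(-8) = 2)
O(J, Y) = (71 + J)/(117 + Y)
1/O(o(11, 7), -220) = 1/((71 + 2)/(117 - 220)) = 1/(73/(-103)) = 1/(-1/103*73) = 1/(-73/103) = -103/73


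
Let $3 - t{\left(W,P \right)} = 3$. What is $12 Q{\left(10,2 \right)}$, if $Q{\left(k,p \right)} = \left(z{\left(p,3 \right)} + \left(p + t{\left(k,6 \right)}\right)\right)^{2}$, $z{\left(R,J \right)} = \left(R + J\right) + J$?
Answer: $1200$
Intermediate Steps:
$z{\left(R,J \right)} = R + 2 J$ ($z{\left(R,J \right)} = \left(J + R\right) + J = R + 2 J$)
$t{\left(W,P \right)} = 0$ ($t{\left(W,P \right)} = 3 - 3 = 0$)
$Q{\left(k,p \right)} = \left(6 + 2 p\right)^{2}$ ($Q{\left(k,p \right)} = \left(\left(p + 2 \cdot 3\right) + \left(p + 0\right)\right)^{2} = \left(\left(p + 6\right) + p\right)^{2} = \left(\left(6 + p\right) + p\right)^{2} = \left(6 + 2 p\right)^{2}$)
$12 Q{\left(10,2 \right)} = 12 \cdot 4 \left(3 + 2\right)^{2} = 12 \cdot 4 \cdot 5^{2} = 12 \cdot 4 \cdot 25 = 12 \cdot 100 = 1200$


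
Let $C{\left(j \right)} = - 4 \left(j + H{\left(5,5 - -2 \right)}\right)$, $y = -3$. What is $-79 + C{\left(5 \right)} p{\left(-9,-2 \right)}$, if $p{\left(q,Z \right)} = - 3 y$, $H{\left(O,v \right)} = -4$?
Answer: $-115$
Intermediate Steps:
$p{\left(q,Z \right)} = 9$ ($p{\left(q,Z \right)} = \left(-3\right) \left(-3\right) = 9$)
$C{\left(j \right)} = 16 - 4 j$ ($C{\left(j \right)} = - 4 \left(j - 4\right) = - 4 \left(-4 + j\right) = 16 - 4 j$)
$-79 + C{\left(5 \right)} p{\left(-9,-2 \right)} = -79 + \left(16 - 20\right) 9 = -79 - 36 = -115$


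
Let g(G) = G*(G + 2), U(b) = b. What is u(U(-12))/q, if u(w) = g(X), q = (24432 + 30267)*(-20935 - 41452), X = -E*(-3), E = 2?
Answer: -16/1137502171 ≈ -1.4066e-8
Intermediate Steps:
X = 6 (X = -1*2*(-3) = -2*(-3) = 6)
q = -3412506513 (q = 54699*(-62387) = -3412506513)
g(G) = G*(2 + G)
u(w) = 48 (u(w) = 6*(2 + 6) = 6*8 = 48)
u(U(-12))/q = 48/(-3412506513) = 48*(-1/3412506513) = -16/1137502171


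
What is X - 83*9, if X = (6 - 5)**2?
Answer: -746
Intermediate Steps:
X = 1 (X = 1**2 = 1)
X - 83*9 = 1 - 83*9 = 1 - 747 = -746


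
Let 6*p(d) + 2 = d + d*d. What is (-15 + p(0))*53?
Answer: -2438/3 ≈ -812.67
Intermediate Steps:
p(d) = -⅓ + d/6 + d²/6 (p(d) = -⅓ + (d + d*d)/6 = -⅓ + (d + d²)/6 = -⅓ + (d/6 + d²/6) = -⅓ + d/6 + d²/6)
(-15 + p(0))*53 = (-15 + (-⅓ + (⅙)*0 + (⅙)*0²))*53 = (-15 + (-⅓ + 0 + (⅙)*0))*53 = (-15 + (-⅓ + 0 + 0))*53 = (-15 - ⅓)*53 = -46/3*53 = -2438/3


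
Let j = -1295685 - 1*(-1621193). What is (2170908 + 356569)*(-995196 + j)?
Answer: -1692621017176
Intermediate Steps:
j = 325508 (j = -1295685 + 1621193 = 325508)
(2170908 + 356569)*(-995196 + j) = (2170908 + 356569)*(-995196 + 325508) = 2527477*(-669688) = -1692621017176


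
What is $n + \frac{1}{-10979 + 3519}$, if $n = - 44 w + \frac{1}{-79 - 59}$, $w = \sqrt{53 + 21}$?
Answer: $- \frac{3799}{514740} - 44 \sqrt{74} \approx -378.51$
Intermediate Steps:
$w = \sqrt{74} \approx 8.6023$
$n = - \frac{1}{138} - 44 \sqrt{74}$ ($n = - 44 \sqrt{74} + \frac{1}{-79 - 59} = - 44 \sqrt{74} + \frac{1}{-138} = - 44 \sqrt{74} - \frac{1}{138} = - \frac{1}{138} - 44 \sqrt{74} \approx -378.51$)
$n + \frac{1}{-10979 + 3519} = \left(- \frac{1}{138} - 44 \sqrt{74}\right) + \frac{1}{-10979 + 3519} = \left(- \frac{1}{138} - 44 \sqrt{74}\right) + \frac{1}{-7460} = \left(- \frac{1}{138} - 44 \sqrt{74}\right) - \frac{1}{7460} = - \frac{3799}{514740} - 44 \sqrt{74}$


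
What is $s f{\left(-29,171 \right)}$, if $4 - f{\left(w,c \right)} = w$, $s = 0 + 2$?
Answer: $66$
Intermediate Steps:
$s = 2$
$f{\left(w,c \right)} = 4 - w$
$s f{\left(-29,171 \right)} = 2 \left(4 - -29\right) = 2 \left(4 + 29\right) = 2 \cdot 33 = 66$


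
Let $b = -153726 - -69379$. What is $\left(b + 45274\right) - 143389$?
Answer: $-182462$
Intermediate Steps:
$b = -84347$ ($b = -153726 + 69379 = -84347$)
$\left(b + 45274\right) - 143389 = \left(-84347 + 45274\right) - 143389 = -39073 - 143389 = -182462$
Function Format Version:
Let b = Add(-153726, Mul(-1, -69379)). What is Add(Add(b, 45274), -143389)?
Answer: -182462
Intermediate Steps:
b = -84347 (b = Add(-153726, 69379) = -84347)
Add(Add(b, 45274), -143389) = Add(Add(-84347, 45274), -143389) = Add(-39073, -143389) = -182462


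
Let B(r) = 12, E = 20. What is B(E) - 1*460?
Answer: -448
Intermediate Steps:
B(E) - 1*460 = 12 - 1*460 = 12 - 460 = -448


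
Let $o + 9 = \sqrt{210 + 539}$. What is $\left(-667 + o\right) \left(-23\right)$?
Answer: $15548 - 23 \sqrt{749} \approx 14919.0$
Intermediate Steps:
$o = -9 + \sqrt{749}$ ($o = -9 + \sqrt{210 + 539} = -9 + \sqrt{749} \approx 18.368$)
$\left(-667 + o\right) \left(-23\right) = \left(-667 - \left(9 - \sqrt{749}\right)\right) \left(-23\right) = \left(-676 + \sqrt{749}\right) \left(-23\right) = 15548 - 23 \sqrt{749}$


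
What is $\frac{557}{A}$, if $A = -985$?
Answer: $- \frac{557}{985} \approx -0.56548$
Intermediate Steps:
$\frac{557}{A} = \frac{557}{-985} = 557 \left(- \frac{1}{985}\right) = - \frac{557}{985}$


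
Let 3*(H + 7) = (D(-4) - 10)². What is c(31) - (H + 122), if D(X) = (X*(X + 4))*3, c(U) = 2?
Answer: -439/3 ≈ -146.33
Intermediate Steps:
D(X) = 3*X*(4 + X) (D(X) = (X*(4 + X))*3 = 3*X*(4 + X))
H = 79/3 (H = -7 + (3*(-4)*(4 - 4) - 10)²/3 = -7 + (3*(-4)*0 - 10)²/3 = -7 + (0 - 10)²/3 = -7 + (⅓)*(-10)² = -7 + (⅓)*100 = -7 + 100/3 = 79/3 ≈ 26.333)
c(31) - (H + 122) = 2 - (79/3 + 122) = 2 - 1*445/3 = 2 - 445/3 = -439/3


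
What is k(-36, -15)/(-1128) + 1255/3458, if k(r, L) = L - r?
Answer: 223837/650104 ≈ 0.34431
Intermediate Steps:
k(-36, -15)/(-1128) + 1255/3458 = (-15 - 1*(-36))/(-1128) + 1255/3458 = (-15 + 36)*(-1/1128) + 1255*(1/3458) = 21*(-1/1128) + 1255/3458 = -7/376 + 1255/3458 = 223837/650104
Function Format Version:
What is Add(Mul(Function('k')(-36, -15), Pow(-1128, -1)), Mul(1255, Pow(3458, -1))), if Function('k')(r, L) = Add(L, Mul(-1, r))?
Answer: Rational(223837, 650104) ≈ 0.34431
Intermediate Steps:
Add(Mul(Function('k')(-36, -15), Pow(-1128, -1)), Mul(1255, Pow(3458, -1))) = Add(Mul(Add(-15, Mul(-1, -36)), Pow(-1128, -1)), Mul(1255, Pow(3458, -1))) = Add(Mul(Add(-15, 36), Rational(-1, 1128)), Mul(1255, Rational(1, 3458))) = Add(Mul(21, Rational(-1, 1128)), Rational(1255, 3458)) = Add(Rational(-7, 376), Rational(1255, 3458)) = Rational(223837, 650104)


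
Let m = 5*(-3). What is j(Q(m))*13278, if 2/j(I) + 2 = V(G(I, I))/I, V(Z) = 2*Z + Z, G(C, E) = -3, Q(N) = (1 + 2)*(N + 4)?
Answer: -292116/19 ≈ -15375.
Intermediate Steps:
m = -15
Q(N) = 12 + 3*N (Q(N) = 3*(4 + N) = 12 + 3*N)
V(Z) = 3*Z
j(I) = 2/(-2 - 9/I) (j(I) = 2/(-2 + (3*(-3))/I) = 2/(-2 - 9/I))
j(Q(m))*13278 = -2*(12 + 3*(-15))/(9 + 2*(12 + 3*(-15)))*13278 = -2*(12 - 45)/(9 + 2*(12 - 45))*13278 = -2*(-33)/(9 + 2*(-33))*13278 = -2*(-33)/(9 - 66)*13278 = -2*(-33)/(-57)*13278 = -2*(-33)*(-1/57)*13278 = -22/19*13278 = -292116/19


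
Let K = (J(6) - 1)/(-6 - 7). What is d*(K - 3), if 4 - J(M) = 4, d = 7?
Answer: -266/13 ≈ -20.462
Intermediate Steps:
J(M) = 0 (J(M) = 4 - 1*4 = 4 - 4 = 0)
K = 1/13 (K = (0 - 1)/(-6 - 7) = -1/(-13) = -1*(-1/13) = 1/13 ≈ 0.076923)
d*(K - 3) = 7*(1/13 - 3) = 7*(-38/13) = -266/13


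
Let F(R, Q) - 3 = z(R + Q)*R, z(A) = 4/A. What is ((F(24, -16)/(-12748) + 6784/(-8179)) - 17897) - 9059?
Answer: -2810677989869/104265892 ≈ -26957.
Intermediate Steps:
F(R, Q) = 3 + 4*R/(Q + R) (F(R, Q) = 3 + (4/(R + Q))*R = 3 + (4/(Q + R))*R = 3 + 4*R/(Q + R))
((F(24, -16)/(-12748) + 6784/(-8179)) - 17897) - 9059 = ((((3*(-16) + 7*24)/(-16 + 24))/(-12748) + 6784/(-8179)) - 17897) - 9059 = ((((-48 + 168)/8)*(-1/12748) + 6784*(-1/8179)) - 17897) - 9059 = ((((⅛)*120)*(-1/12748) - 6784/8179) - 17897) - 9059 = ((15*(-1/12748) - 6784/8179) - 17897) - 9059 = ((-15/12748 - 6784/8179) - 17897) - 9059 = (-86605117/104265892 - 17897) - 9059 = -1866133274241/104265892 - 9059 = -2810677989869/104265892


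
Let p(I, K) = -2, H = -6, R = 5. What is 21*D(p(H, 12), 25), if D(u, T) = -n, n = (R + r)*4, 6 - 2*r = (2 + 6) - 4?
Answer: -504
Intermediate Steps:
r = 1 (r = 3 - ((2 + 6) - 4)/2 = 3 - (8 - 4)/2 = 3 - ½*4 = 3 - 2 = 1)
n = 24 (n = (5 + 1)*4 = 6*4 = 24)
D(u, T) = -24 (D(u, T) = -1*24 = -24)
21*D(p(H, 12), 25) = 21*(-24) = -504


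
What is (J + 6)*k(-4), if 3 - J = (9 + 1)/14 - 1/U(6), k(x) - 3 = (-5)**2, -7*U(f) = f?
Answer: 598/3 ≈ 199.33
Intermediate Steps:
U(f) = -f/7
k(x) = 28 (k(x) = 3 + (-5)**2 = 3 + 25 = 28)
J = 47/42 (J = 3 - ((9 + 1)/14 - 1/((-1/7*6))) = 3 - (10*(1/14) - 1/(-6/7)) = 3 - (5/7 - 1*(-7/6)) = 3 - (5/7 + 7/6) = 3 - 1*79/42 = 3 - 79/42 = 47/42 ≈ 1.1190)
(J + 6)*k(-4) = (47/42 + 6)*28 = (299/42)*28 = 598/3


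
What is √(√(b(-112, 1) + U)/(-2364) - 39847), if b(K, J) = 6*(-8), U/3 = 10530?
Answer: √(-55671200028 - 591*√31542)/1182 ≈ 199.62*I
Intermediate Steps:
U = 31590 (U = 3*10530 = 31590)
b(K, J) = -48
√(√(b(-112, 1) + U)/(-2364) - 39847) = √(√(-48 + 31590)/(-2364) - 39847) = √(√31542*(-1/2364) - 39847) = √(-√31542/2364 - 39847) = √(-39847 - √31542/2364)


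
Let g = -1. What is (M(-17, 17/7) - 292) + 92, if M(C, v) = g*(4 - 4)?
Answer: -200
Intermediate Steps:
M(C, v) = 0 (M(C, v) = -(4 - 4) = -1*0 = 0)
(M(-17, 17/7) - 292) + 92 = (0 - 292) + 92 = -292 + 92 = -200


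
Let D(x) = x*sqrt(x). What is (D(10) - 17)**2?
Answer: 1289 - 340*sqrt(10) ≈ 213.83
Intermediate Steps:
D(x) = x**(3/2)
(D(10) - 17)**2 = (10**(3/2) - 17)**2 = (10*sqrt(10) - 17)**2 = (-17 + 10*sqrt(10))**2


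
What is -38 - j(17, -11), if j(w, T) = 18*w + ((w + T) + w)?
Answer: -367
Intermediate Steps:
j(w, T) = T + 20*w (j(w, T) = 18*w + ((T + w) + w) = 18*w + (T + 2*w) = T + 20*w)
-38 - j(17, -11) = -38 - (-11 + 20*17) = -38 - (-11 + 340) = -38 - 1*329 = -38 - 329 = -367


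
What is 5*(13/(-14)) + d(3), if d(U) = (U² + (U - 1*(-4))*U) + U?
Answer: 397/14 ≈ 28.357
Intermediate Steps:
d(U) = U + U² + U*(4 + U) (d(U) = (U² + (U + 4)*U) + U = (U² + (4 + U)*U) + U = (U² + U*(4 + U)) + U = U + U² + U*(4 + U))
5*(13/(-14)) + d(3) = 5*(13/(-14)) + 3*(5 + 2*3) = 5*(13*(-1/14)) + 3*(5 + 6) = 5*(-13/14) + 3*11 = -65/14 + 33 = 397/14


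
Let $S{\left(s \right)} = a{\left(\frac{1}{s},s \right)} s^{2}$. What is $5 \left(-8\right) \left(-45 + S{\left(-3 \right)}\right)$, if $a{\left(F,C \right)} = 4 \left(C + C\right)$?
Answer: $10440$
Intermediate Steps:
$a{\left(F,C \right)} = 8 C$ ($a{\left(F,C \right)} = 4 \cdot 2 C = 8 C$)
$S{\left(s \right)} = 8 s^{3}$ ($S{\left(s \right)} = 8 s s^{2} = 8 s^{3}$)
$5 \left(-8\right) \left(-45 + S{\left(-3 \right)}\right) = 5 \left(-8\right) \left(-45 + 8 \left(-3\right)^{3}\right) = - 40 \left(-45 + 8 \left(-27\right)\right) = - 40 \left(-45 - 216\right) = \left(-40\right) \left(-261\right) = 10440$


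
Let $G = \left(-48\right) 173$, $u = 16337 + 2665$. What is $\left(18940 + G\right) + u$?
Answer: $29638$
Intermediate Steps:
$u = 19002$
$G = -8304$
$\left(18940 + G\right) + u = \left(18940 - 8304\right) + 19002 = 10636 + 19002 = 29638$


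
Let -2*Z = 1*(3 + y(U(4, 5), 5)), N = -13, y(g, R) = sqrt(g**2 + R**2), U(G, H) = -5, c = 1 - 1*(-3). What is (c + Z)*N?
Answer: -65/2 + 65*sqrt(2)/2 ≈ 13.462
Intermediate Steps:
c = 4 (c = 1 + 3 = 4)
y(g, R) = sqrt(R**2 + g**2)
Z = -3/2 - 5*sqrt(2)/2 (Z = -(3 + sqrt(5**2 + (-5)**2))/2 = -(3 + sqrt(25 + 25))/2 = -(3 + sqrt(50))/2 = -(3 + 5*sqrt(2))/2 = -3/2 - 5*sqrt(2)/2 ≈ -5.0355)
(c + Z)*N = (4 + (-3/2 - 5*sqrt(2)/2))*(-13) = (5/2 - 5*sqrt(2)/2)*(-13) = -65/2 + 65*sqrt(2)/2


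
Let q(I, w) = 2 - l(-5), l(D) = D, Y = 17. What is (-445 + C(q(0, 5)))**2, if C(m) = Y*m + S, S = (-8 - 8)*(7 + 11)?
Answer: 376996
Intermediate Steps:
q(I, w) = 7 (q(I, w) = 2 - 1*(-5) = 2 + 5 = 7)
S = -288 (S = -16*18 = -288)
C(m) = -288 + 17*m (C(m) = 17*m - 288 = -288 + 17*m)
(-445 + C(q(0, 5)))**2 = (-445 + (-288 + 17*7))**2 = (-445 + (-288 + 119))**2 = (-445 - 169)**2 = (-614)**2 = 376996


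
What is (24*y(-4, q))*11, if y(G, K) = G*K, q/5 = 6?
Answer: -31680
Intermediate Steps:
q = 30 (q = 5*6 = 30)
(24*y(-4, q))*11 = (24*(-4*30))*11 = (24*(-120))*11 = -2880*11 = -31680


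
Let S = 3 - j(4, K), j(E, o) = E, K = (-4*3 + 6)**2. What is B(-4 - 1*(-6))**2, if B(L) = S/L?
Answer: 1/4 ≈ 0.25000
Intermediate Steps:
K = 36 (K = (-12 + 6)**2 = (-6)**2 = 36)
S = -1 (S = 3 - 1*4 = 3 - 4 = -1)
B(L) = -1/L
B(-4 - 1*(-6))**2 = (-1/(-4 - 1*(-6)))**2 = (-1/(-4 + 6))**2 = (-1/2)**2 = 1/4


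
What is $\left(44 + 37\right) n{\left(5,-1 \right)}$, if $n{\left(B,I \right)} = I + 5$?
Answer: $324$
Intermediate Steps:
$n{\left(B,I \right)} = 5 + I$
$\left(44 + 37\right) n{\left(5,-1 \right)} = \left(44 + 37\right) \left(5 - 1\right) = 81 \cdot 4 = 324$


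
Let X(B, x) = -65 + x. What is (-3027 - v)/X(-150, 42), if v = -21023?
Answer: -17996/23 ≈ -782.43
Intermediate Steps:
(-3027 - v)/X(-150, 42) = (-3027 - 1*(-21023))/(-65 + 42) = (-3027 + 21023)/(-23) = 17996*(-1/23) = -17996/23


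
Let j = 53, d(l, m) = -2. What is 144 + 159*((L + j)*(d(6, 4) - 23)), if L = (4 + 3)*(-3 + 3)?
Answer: -210531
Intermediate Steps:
L = 0 (L = 7*0 = 0)
144 + 159*((L + j)*(d(6, 4) - 23)) = 144 + 159*((0 + 53)*(-2 - 23)) = 144 + 159*(53*(-25)) = 144 + 159*(-1325) = 144 - 210675 = -210531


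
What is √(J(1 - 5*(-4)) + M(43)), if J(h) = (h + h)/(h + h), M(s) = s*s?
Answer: 5*√74 ≈ 43.012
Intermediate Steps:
M(s) = s²
J(h) = 1 (J(h) = (2*h)/((2*h)) = (2*h)*(1/(2*h)) = 1)
√(J(1 - 5*(-4)) + M(43)) = √(1 + 43²) = √(1 + 1849) = √1850 = 5*√74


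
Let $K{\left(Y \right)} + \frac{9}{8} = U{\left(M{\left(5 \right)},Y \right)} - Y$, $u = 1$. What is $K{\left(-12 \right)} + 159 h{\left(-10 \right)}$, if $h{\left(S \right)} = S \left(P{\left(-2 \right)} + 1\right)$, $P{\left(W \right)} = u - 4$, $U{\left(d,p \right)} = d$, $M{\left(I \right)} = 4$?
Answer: $\frac{25559}{8} \approx 3194.9$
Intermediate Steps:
$P{\left(W \right)} = -3$ ($P{\left(W \right)} = 1 - 4 = -3$)
$K{\left(Y \right)} = \frac{23}{8} - Y$ ($K{\left(Y \right)} = - \frac{9}{8} - \left(-4 + Y\right) = \frac{23}{8} - Y$)
$h{\left(S \right)} = - 2 S$ ($h{\left(S \right)} = S \left(-3 + 1\right) = S \left(-2\right) = - 2 S$)
$K{\left(-12 \right)} + 159 h{\left(-10 \right)} = \left(\frac{23}{8} - -12\right) + 159 \left(\left(-2\right) \left(-10\right)\right) = \left(\frac{23}{8} + 12\right) + 159 \cdot 20 = \frac{119}{8} + 3180 = \frac{25559}{8}$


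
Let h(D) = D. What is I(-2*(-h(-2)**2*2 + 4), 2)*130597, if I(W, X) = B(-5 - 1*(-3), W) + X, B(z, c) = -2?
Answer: 0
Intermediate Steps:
I(W, X) = -2 + X
I(-2*(-h(-2)**2*2 + 4), 2)*130597 = (-2 + 2)*130597 = 0*130597 = 0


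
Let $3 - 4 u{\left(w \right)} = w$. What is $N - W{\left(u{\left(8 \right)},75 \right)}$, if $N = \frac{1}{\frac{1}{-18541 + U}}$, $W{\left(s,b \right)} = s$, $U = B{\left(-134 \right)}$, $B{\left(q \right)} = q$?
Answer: $- \frac{74695}{4} \approx -18674.0$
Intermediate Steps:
$u{\left(w \right)} = \frac{3}{4} - \frac{w}{4}$
$U = -134$
$N = -18675$ ($N = \frac{1}{\frac{1}{-18541 - 134}} = \frac{1}{\frac{1}{-18675}} = \frac{1}{- \frac{1}{18675}} = -18675$)
$N - W{\left(u{\left(8 \right)},75 \right)} = -18675 - \left(\frac{3}{4} - 2\right) = -18675 - - \frac{5}{4} = -18675 + \frac{5}{4} = - \frac{74695}{4}$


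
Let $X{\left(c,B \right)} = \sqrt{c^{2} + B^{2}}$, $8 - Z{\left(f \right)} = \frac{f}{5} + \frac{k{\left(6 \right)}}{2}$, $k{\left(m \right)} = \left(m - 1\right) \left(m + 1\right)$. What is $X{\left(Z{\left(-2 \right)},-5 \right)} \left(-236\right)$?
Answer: $- \frac{118 \sqrt{10781}}{5} \approx -2450.4$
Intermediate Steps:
$k{\left(m \right)} = \left(1 + m\right) \left(-1 + m\right)$ ($k{\left(m \right)} = \left(-1 + m\right) \left(1 + m\right) = \left(1 + m\right) \left(-1 + m\right)$)
$Z{\left(f \right)} = - \frac{19}{2} - \frac{f}{5}$ ($Z{\left(f \right)} = 8 - \left(\frac{f}{5} + \frac{-1 + 6^{2}}{2}\right) = 8 - \left(f \frac{1}{5} + \left(-1 + 36\right) \frac{1}{2}\right) = 8 - \left(\frac{f}{5} + 35 \cdot \frac{1}{2}\right) = 8 - \left(\frac{f}{5} + \frac{35}{2}\right) = 8 - \left(\frac{35}{2} + \frac{f}{5}\right) = - \frac{19}{2} - \frac{f}{5}$)
$X{\left(c,B \right)} = \sqrt{B^{2} + c^{2}}$
$X{\left(Z{\left(-2 \right)},-5 \right)} \left(-236\right) = \sqrt{\left(-5\right)^{2} + \left(- \frac{19}{2} - - \frac{2}{5}\right)^{2}} \left(-236\right) = \sqrt{25 + \left(- \frac{19}{2} + \frac{2}{5}\right)^{2}} \left(-236\right) = \sqrt{25 + \left(- \frac{91}{10}\right)^{2}} \left(-236\right) = \sqrt{25 + \frac{8281}{100}} \left(-236\right) = \sqrt{\frac{10781}{100}} \left(-236\right) = \frac{\sqrt{10781}}{10} \left(-236\right) = - \frac{118 \sqrt{10781}}{5}$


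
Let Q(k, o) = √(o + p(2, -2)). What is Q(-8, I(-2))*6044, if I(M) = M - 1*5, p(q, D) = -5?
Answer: 12088*I*√3 ≈ 20937.0*I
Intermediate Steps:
I(M) = -5 + M (I(M) = M - 5 = -5 + M)
Q(k, o) = √(-5 + o) (Q(k, o) = √(o - 5) = √(-5 + o))
Q(-8, I(-2))*6044 = √(-5 + (-5 - 2))*6044 = √(-5 - 7)*6044 = √(-12)*6044 = (2*I*√3)*6044 = 12088*I*√3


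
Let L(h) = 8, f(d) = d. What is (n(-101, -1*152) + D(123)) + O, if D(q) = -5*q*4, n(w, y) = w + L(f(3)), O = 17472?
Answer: 14919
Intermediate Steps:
n(w, y) = 8 + w (n(w, y) = w + 8 = 8 + w)
D(q) = -20*q
(n(-101, -1*152) + D(123)) + O = ((8 - 101) - 20*123) + 17472 = (-93 - 2460) + 17472 = -2553 + 17472 = 14919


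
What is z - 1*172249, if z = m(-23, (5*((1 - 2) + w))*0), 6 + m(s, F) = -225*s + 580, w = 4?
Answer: -166500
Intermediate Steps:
m(s, F) = 574 - 225*s (m(s, F) = -6 + (-225*s + 580) = -6 + (580 - 225*s) = 574 - 225*s)
z = 5749 (z = 574 - 225*(-23) = 574 + 5175 = 5749)
z - 1*172249 = 5749 - 1*172249 = 5749 - 172249 = -166500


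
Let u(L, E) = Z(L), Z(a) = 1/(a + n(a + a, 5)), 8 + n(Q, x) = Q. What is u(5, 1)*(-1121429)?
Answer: -1121429/7 ≈ -1.6020e+5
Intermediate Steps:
n(Q, x) = -8 + Q
Z(a) = 1/(-8 + 3*a) (Z(a) = 1/(a + (-8 + (a + a))) = 1/(a + (-8 + 2*a)) = 1/(-8 + 3*a))
u(L, E) = 1/(-8 + 3*L)
u(5, 1)*(-1121429) = -1121429/(-8 + 3*5) = -1121429/(-8 + 15) = -1121429/7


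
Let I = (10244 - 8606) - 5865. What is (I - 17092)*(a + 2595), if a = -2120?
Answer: -10126525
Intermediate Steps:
I = -4227 (I = 1638 - 5865 = -4227)
(I - 17092)*(a + 2595) = (-4227 - 17092)*(-2120 + 2595) = -21319*475 = -10126525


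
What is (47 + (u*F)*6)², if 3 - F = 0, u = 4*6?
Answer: 229441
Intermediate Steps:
u = 24
F = 3 (F = 3 - 1*0 = 3 + 0 = 3)
(47 + (u*F)*6)² = (47 + (24*3)*6)² = (47 + 72*6)² = (47 + 432)² = 479² = 229441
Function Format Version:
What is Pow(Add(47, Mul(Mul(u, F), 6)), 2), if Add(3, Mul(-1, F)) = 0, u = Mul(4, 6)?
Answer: 229441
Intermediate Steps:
u = 24
F = 3 (F = Add(3, Mul(-1, 0)) = Add(3, 0) = 3)
Pow(Add(47, Mul(Mul(u, F), 6)), 2) = Pow(Add(47, Mul(Mul(24, 3), 6)), 2) = Pow(Add(47, Mul(72, 6)), 2) = Pow(Add(47, 432), 2) = Pow(479, 2) = 229441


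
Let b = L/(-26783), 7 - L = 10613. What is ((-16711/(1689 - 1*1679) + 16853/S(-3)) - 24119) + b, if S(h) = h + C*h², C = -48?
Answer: -601834056599/23301210 ≈ -25828.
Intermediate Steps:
L = -10606 (L = 7 - 1*10613 = 7 - 10613 = -10606)
S(h) = h - 48*h²
b = 10606/26783 (b = -10606/(-26783) = -10606*(-1/26783) = 10606/26783 ≈ 0.39600)
((-16711/(1689 - 1*1679) + 16853/S(-3)) - 24119) + b = ((-16711/(1689 - 1*1679) + 16853/((-3*(1 - 48*(-3))))) - 24119) + 10606/26783 = ((-16711/(1689 - 1679) + 16853/((-3*(1 + 144)))) - 24119) + 10606/26783 = ((-16711/10 + 16853/((-3*145))) - 24119) + 10606/26783 = ((-16711*⅒ + 16853/(-435)) - 24119) + 10606/26783 = ((-16711/10 + 16853*(-1/435)) - 24119) + 10606/26783 = ((-16711/10 - 16853/435) - 24119) + 10606/26783 = (-1487563/870 - 24119) + 10606/26783 = -22471093/870 + 10606/26783 = -601834056599/23301210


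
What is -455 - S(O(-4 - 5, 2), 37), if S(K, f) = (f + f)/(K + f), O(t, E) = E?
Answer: -17819/39 ≈ -456.90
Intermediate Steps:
S(K, f) = 2*f/(K + f) (S(K, f) = (2*f)/(K + f) = 2*f/(K + f))
-455 - S(O(-4 - 5, 2), 37) = -455 - 2*37/(2 + 37) = -455 - 2*37/39 = -455 - 1*74/39 = -455 - 74/39 = -17819/39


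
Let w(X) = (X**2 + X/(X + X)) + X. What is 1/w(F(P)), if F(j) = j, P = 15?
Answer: 2/481 ≈ 0.0041580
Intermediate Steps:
w(X) = 1/2 + X + X**2 (w(X) = (X**2 + X/((2*X))) + X = (X**2 + (1/(2*X))*X) + X = (X**2 + 1/2) + X = (1/2 + X**2) + X = 1/2 + X + X**2)
1/w(F(P)) = 1/(1/2 + 15 + 15**2) = 1/(1/2 + 15 + 225) = 1/(481/2) = 2/481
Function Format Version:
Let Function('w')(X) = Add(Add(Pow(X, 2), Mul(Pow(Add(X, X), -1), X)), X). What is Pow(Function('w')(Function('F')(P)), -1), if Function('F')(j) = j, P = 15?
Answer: Rational(2, 481) ≈ 0.0041580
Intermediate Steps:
Function('w')(X) = Add(Rational(1, 2), X, Pow(X, 2)) (Function('w')(X) = Add(Add(Pow(X, 2), Mul(Pow(Mul(2, X), -1), X)), X) = Add(Add(Pow(X, 2), Mul(Mul(Rational(1, 2), Pow(X, -1)), X)), X) = Add(Add(Pow(X, 2), Rational(1, 2)), X) = Add(Add(Rational(1, 2), Pow(X, 2)), X) = Add(Rational(1, 2), X, Pow(X, 2)))
Pow(Function('w')(Function('F')(P)), -1) = Pow(Add(Rational(1, 2), 15, Pow(15, 2)), -1) = Pow(Add(Rational(1, 2), 15, 225), -1) = Pow(Rational(481, 2), -1) = Rational(2, 481)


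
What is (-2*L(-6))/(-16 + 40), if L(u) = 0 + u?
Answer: 1/2 ≈ 0.50000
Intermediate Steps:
L(u) = u
(-2*L(-6))/(-16 + 40) = (-2*(-6))/(-16 + 40) = 12/24 = 12*(1/24) = 1/2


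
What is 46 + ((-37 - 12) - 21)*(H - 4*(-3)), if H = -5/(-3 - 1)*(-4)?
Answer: -444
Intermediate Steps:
H = -5 (H = -5/(-4)*(-4) = -5*(-¼)*(-4) = (5/4)*(-4) = -5)
46 + ((-37 - 12) - 21)*(H - 4*(-3)) = 46 + ((-37 - 12) - 21)*(-5 - 4*(-3)) = 46 + (-49 - 21)*(-5 + 12) = 46 - 70*7 = 46 - 490 = -444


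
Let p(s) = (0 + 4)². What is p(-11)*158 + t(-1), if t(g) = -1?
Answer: 2527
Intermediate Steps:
p(s) = 16 (p(s) = 4² = 16)
p(-11)*158 + t(-1) = 16*158 - 1 = 2528 - 1 = 2527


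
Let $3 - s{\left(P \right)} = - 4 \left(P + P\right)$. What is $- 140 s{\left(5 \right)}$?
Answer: $-6020$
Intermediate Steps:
$s{\left(P \right)} = 3 + 8 P$ ($s{\left(P \right)} = 3 - - 4 \left(P + P\right) = 3 - - 4 \cdot 2 P = 3 - - 8 P = 3 + 8 P$)
$- 140 s{\left(5 \right)} = - 140 \left(3 + 8 \cdot 5\right) = - 140 \left(3 + 40\right) = \left(-140\right) 43 = -6020$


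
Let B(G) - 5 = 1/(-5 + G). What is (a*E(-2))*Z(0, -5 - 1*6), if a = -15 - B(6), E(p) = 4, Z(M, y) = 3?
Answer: -252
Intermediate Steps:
B(G) = 5 + 1/(-5 + G)
a = -21 (a = -15 - (-24 + 5*6)/(-5 + 6) = -15 - (-24 + 30)/1 = -15 - 6 = -21)
(a*E(-2))*Z(0, -5 - 1*6) = -21*4*3 = -84*3 = -252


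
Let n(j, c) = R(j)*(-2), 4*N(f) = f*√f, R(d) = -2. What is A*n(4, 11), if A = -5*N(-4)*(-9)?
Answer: -360*I ≈ -360.0*I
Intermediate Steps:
N(f) = f^(3/2)/4 (N(f) = (f*√f)/4 = f^(3/2)/4)
n(j, c) = 4 (n(j, c) = -2*(-2) = 4)
A = -90*I (A = -5*(-4)^(3/2)/4*(-9) = -5*(-8*I)/4*(-9) = -(-10)*I*(-9) = (10*I)*(-9) = -90*I ≈ -90.0*I)
A*n(4, 11) = -90*I*4 = -360*I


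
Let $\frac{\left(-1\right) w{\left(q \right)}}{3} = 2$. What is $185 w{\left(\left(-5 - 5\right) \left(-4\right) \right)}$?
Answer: $-1110$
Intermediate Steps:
$w{\left(q \right)} = -6$ ($w{\left(q \right)} = \left(-3\right) 2 = -6$)
$185 w{\left(\left(-5 - 5\right) \left(-4\right) \right)} = 185 \left(-6\right) = -1110$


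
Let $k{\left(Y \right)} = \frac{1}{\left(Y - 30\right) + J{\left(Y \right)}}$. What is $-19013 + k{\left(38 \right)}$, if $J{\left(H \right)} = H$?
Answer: $- \frac{874597}{46} \approx -19013.0$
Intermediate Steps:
$k{\left(Y \right)} = \frac{1}{-30 + 2 Y}$ ($k{\left(Y \right)} = \frac{1}{\left(Y - 30\right) + Y} = \frac{1}{\left(-30 + Y\right) + Y} = \frac{1}{-30 + 2 Y}$)
$-19013 + k{\left(38 \right)} = -19013 + \frac{1}{2 \left(-15 + 38\right)} = -19013 + \frac{1}{2 \cdot 23} = -19013 + \frac{1}{2} \cdot \frac{1}{23} = -19013 + \frac{1}{46} = - \frac{874597}{46}$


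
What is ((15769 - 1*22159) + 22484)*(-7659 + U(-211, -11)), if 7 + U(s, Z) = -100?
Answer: -124986004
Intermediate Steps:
U(s, Z) = -107 (U(s, Z) = -7 - 100 = -107)
((15769 - 1*22159) + 22484)*(-7659 + U(-211, -11)) = ((15769 - 1*22159) + 22484)*(-7659 - 107) = ((15769 - 22159) + 22484)*(-7766) = (-6390 + 22484)*(-7766) = 16094*(-7766) = -124986004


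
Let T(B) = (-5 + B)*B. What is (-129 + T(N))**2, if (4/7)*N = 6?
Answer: 81225/16 ≈ 5076.6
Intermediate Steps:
N = 21/2 (N = (7/4)*6 = 21/2 ≈ 10.500)
T(B) = B*(-5 + B)
(-129 + T(N))**2 = (-129 + 21*(-5 + 21/2)/2)**2 = (-129 + (21/2)*(11/2))**2 = (-129 + 231/4)**2 = (-285/4)**2 = 81225/16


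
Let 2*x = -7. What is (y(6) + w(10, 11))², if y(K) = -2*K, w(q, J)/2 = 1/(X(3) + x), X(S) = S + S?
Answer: 3136/25 ≈ 125.44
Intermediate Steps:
x = -7/2 (x = (½)*(-7) = -7/2 ≈ -3.5000)
X(S) = 2*S
w(q, J) = ⅘ (w(q, J) = 2/(2*3 - 7/2) = 2/(6 - 7/2) = 2/(5/2) = 2*(⅖) = ⅘)
(y(6) + w(10, 11))² = (-2*6 + ⅘)² = (-12 + ⅘)² = (-56/5)² = 3136/25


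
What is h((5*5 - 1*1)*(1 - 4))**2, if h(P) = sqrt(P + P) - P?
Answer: 5040 + 1728*I ≈ 5040.0 + 1728.0*I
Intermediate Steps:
h(P) = -P + sqrt(2)*sqrt(P) (h(P) = sqrt(2*P) - P = sqrt(2)*sqrt(P) - P = -P + sqrt(2)*sqrt(P))
h((5*5 - 1*1)*(1 - 4))**2 = (-(5*5 - 1*1)*(1 - 4) + sqrt(2)*sqrt((5*5 - 1*1)*(1 - 4)))**2 = (-(25 - 1)*(-3) + sqrt(2)*sqrt((25 - 1)*(-3)))**2 = (-24*(-3) + sqrt(2)*sqrt(24*(-3)))**2 = (-1*(-72) + sqrt(2)*sqrt(-72))**2 = (72 + sqrt(2)*(6*I*sqrt(2)))**2 = (72 + 12*I)**2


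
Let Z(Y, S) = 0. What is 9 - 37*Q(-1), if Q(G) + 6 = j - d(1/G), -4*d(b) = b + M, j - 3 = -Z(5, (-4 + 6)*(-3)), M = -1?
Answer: 277/2 ≈ 138.50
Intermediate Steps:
j = 3 (j = 3 - 1*0 = 3 + 0 = 3)
d(b) = ¼ - b/4 (d(b) = -(b - 1)/4 = -(-1 + b)/4 = ¼ - b/4)
Q(G) = -13/4 + 1/(4*G) (Q(G) = -6 + (3 - (¼ - 1/(4*G))) = -6 + (3 + (-¼ + 1/(4*G))) = -6 + (11/4 + 1/(4*G)) = -13/4 + 1/(4*G))
9 - 37*Q(-1) = 9 - 37*(1 - 13*(-1))/(4*(-1)) = 9 - 37*(-1)*(1 + 13)/4 = 9 - 37*(-1)*14/4 = 9 - 37*(-7/2) = 9 + 259/2 = 277/2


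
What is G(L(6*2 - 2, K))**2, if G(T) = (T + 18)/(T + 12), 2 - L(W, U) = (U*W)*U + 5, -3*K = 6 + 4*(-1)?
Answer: 9025/1681 ≈ 5.3688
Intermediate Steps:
K = -2/3 (K = -(6 + 4*(-1))/3 = -(6 - 4)/3 = -1/3*2 = -2/3 ≈ -0.66667)
L(W, U) = -3 - W*U**2 (L(W, U) = 2 - ((U*W)*U + 5) = 2 - (W*U**2 + 5) = 2 - (5 + W*U**2) = 2 + (-5 - W*U**2) = -3 - W*U**2)
G(T) = (18 + T)/(12 + T)
G(L(6*2 - 2, K))**2 = ((18 + (-3 - (6*2 - 2)*(-2/3)**2))/(12 + (-3 - (6*2 - 2)*(-2/3)**2)))**2 = ((18 + (-3 - 1*(12 - 2)*4/9))/(12 + (-3 - 1*(12 - 2)*4/9)))**2 = ((18 + (-3 - 1*10*4/9))/(12 + (-3 - 1*10*4/9)))**2 = ((18 + (-3 - 40/9))/(12 + (-3 - 40/9)))**2 = ((18 - 67/9)/(12 - 67/9))**2 = ((95/9)/(41/9))**2 = ((9/41)*(95/9))**2 = (95/41)**2 = 9025/1681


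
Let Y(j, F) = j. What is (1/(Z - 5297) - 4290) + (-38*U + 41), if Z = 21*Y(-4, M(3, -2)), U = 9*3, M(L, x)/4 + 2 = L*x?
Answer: -28384776/5381 ≈ -5275.0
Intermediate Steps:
M(L, x) = -8 + 4*L*x (M(L, x) = -8 + 4*(L*x) = -8 + 4*L*x)
U = 27
Z = -84 (Z = 21*(-4) = -84)
(1/(Z - 5297) - 4290) + (-38*U + 41) = (1/(-84 - 5297) - 4290) + (-38*27 + 41) = (1/(-5381) - 4290) + (-1026 + 41) = (-1/5381 - 4290) - 985 = -23084491/5381 - 985 = -28384776/5381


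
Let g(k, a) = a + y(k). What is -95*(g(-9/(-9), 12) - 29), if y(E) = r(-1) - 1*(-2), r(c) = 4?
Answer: 1045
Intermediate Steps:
y(E) = 6 (y(E) = 4 - 1*(-2) = 4 + 2 = 6)
g(k, a) = 6 + a (g(k, a) = a + 6 = 6 + a)
-95*(g(-9/(-9), 12) - 29) = -95*((6 + 12) - 29) = -95*(18 - 29) = -95*(-11) = 1045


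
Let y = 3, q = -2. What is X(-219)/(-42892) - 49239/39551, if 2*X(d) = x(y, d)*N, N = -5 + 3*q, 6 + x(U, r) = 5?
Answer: -4224353437/3392842984 ≈ -1.2451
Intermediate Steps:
x(U, r) = -1 (x(U, r) = -6 + 5 = -1)
N = -11 (N = -5 + 3*(-2) = -5 - 6 = -11)
X(d) = 11/2 (X(d) = (-1*(-11))/2 = (½)*11 = 11/2)
X(-219)/(-42892) - 49239/39551 = (11/2)/(-42892) - 49239/39551 = (11/2)*(-1/42892) - 49239*1/39551 = -11/85784 - 49239/39551 = -4224353437/3392842984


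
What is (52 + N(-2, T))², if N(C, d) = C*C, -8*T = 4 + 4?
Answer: 3136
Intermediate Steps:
T = -1 (T = -(4 + 4)/8 = -⅛*8 = -1)
N(C, d) = C²
(52 + N(-2, T))² = (52 + (-2)²)² = (52 + 4)² = 56² = 3136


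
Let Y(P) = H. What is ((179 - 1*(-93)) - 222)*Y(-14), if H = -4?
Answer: -200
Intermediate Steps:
Y(P) = -4
((179 - 1*(-93)) - 222)*Y(-14) = ((179 - 1*(-93)) - 222)*(-4) = ((179 + 93) - 222)*(-4) = (272 - 222)*(-4) = 50*(-4) = -200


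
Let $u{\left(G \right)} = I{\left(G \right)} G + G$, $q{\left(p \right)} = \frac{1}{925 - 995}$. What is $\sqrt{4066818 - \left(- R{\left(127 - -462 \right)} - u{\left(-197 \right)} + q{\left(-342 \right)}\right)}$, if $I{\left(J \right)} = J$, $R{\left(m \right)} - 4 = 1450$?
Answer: $\frac{\sqrt{20123731670}}{70} \approx 2026.5$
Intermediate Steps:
$R{\left(m \right)} = 1454$ ($R{\left(m \right)} = 4 + 1450 = 1454$)
$q{\left(p \right)} = - \frac{1}{70}$ ($q{\left(p \right)} = \frac{1}{-70} = - \frac{1}{70}$)
$u{\left(G \right)} = G + G^{2}$ ($u{\left(G \right)} = G G + G = G^{2} + G = G + G^{2}$)
$\sqrt{4066818 - \left(- R{\left(127 - -462 \right)} - u{\left(-197 \right)} + q{\left(-342 \right)}\right)} = \sqrt{4066818 - \left(- \frac{101781}{70} + 197 \left(1 - 197\right)\right)} = \sqrt{4066818 + \left(1454 + \left(\left(-197\right) \left(-196\right) + \frac{1}{70}\right)\right)} = \sqrt{4066818 + \left(1454 + \left(38612 + \frac{1}{70}\right)\right)} = \sqrt{4066818 + \left(1454 + \frac{2702841}{70}\right)} = \sqrt{4066818 + \frac{2804621}{70}} = \sqrt{\frac{287481881}{70}} = \frac{\sqrt{20123731670}}{70}$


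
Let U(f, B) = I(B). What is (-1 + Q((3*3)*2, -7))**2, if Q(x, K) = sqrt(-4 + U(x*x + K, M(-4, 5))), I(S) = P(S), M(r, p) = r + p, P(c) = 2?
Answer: (1 - I*sqrt(2))**2 ≈ -1.0 - 2.8284*I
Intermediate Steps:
M(r, p) = p + r
I(S) = 2
U(f, B) = 2
Q(x, K) = I*sqrt(2) (Q(x, K) = sqrt(-4 + 2) = sqrt(-2) = I*sqrt(2))
(-1 + Q((3*3)*2, -7))**2 = (-1 + I*sqrt(2))**2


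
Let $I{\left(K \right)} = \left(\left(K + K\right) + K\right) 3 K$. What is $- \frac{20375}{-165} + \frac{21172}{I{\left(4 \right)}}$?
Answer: $\frac{107123}{396} \approx 270.51$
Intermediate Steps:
$I{\left(K \right)} = 9 K^{2}$ ($I{\left(K \right)} = \left(2 K + K\right) 3 K = 3 K 3 K = 9 K K = 9 K^{2}$)
$- \frac{20375}{-165} + \frac{21172}{I{\left(4 \right)}} = - \frac{20375}{-165} + \frac{21172}{9 \cdot 4^{2}} = \left(-20375\right) \left(- \frac{1}{165}\right) + \frac{21172}{9 \cdot 16} = \frac{4075}{33} + \frac{21172}{144} = \frac{4075}{33} + 21172 \cdot \frac{1}{144} = \frac{4075}{33} + \frac{5293}{36} = \frac{107123}{396}$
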